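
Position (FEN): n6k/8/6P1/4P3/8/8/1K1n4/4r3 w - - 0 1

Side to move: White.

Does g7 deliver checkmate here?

After g7: black king on h8; in check: yes, from the white pawn on g7.
Black has 3 legal replies: Kg8, Kh7, Kxg7.
In check but a legal move exists → not checkmate.

no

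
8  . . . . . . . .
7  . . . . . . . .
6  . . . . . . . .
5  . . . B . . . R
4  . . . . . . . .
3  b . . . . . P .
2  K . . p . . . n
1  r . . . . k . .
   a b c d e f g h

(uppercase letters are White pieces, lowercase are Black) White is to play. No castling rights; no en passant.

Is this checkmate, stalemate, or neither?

neither

White to move; white king on a2.
In check: yes, from the black rook on a1.
King squares — a1: available; b1: attacked by Ra1; b2: attacked by Ba3; a3: attacked by Ra1; b3: available.
Legal moves for White: Kb3, Kxa1.
White is in check but has 2 legal moves → neither.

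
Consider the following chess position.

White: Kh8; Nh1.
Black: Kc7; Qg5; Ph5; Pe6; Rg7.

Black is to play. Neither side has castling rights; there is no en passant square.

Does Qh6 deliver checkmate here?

After Qh6: white king on h8; in check: yes, from the black queen on h6.
King squares — g7: attacked by Qh6; h7: attacked by Qh6; g8: attacked by Rg7.
White has no legal moves → checkmate.

yes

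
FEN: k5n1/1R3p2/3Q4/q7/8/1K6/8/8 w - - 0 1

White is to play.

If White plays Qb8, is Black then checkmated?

yes

After Qb8: black king on a8; in check: yes, from the white queen on b8.
King squares — a7: attacked by Rb7; b7: attacked by Qb8; b8: attacked by Rb7.
Black has no legal moves → checkmate.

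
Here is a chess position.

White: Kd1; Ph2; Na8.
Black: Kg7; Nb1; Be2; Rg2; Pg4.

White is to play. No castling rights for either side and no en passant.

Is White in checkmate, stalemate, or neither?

neither

White to move; white king on d1.
In check: yes, from the black bishop on e2.
King squares — c1: available; e1: available; c2: available; d2: attacked by Nb1; e2: attacked by Rg2.
Legal moves for White: Kc2, Ke1, Kc1.
White is in check but has 3 legal moves → neither.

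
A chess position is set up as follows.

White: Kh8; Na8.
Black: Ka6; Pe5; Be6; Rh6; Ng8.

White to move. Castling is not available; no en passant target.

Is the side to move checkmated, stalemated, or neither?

White to move; white king on h8.
In check: yes, from the black rook on h6.
Legal moves for White: Kg7.
White is in check but has 1 legal move → neither.

neither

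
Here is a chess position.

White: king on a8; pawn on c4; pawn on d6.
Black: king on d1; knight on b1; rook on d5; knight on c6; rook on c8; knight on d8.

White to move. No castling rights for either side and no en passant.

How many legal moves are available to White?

White to move; king on a8.
In check: yes, from the black rook on c8.
Legal moves: none.
Count: 0.

0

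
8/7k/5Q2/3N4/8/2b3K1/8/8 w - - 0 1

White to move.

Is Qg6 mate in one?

no

After Qg6: black king on h7; in check: yes, from the white queen on g6.
Black has 2 legal replies: Kh8, Kxg6.
In check but a legal move exists → not checkmate.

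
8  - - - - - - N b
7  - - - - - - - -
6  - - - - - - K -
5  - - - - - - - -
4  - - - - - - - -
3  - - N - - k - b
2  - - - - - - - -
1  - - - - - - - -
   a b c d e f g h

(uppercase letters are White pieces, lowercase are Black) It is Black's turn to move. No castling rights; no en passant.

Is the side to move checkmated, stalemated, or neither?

Black to move; black king on f3.
In check: no.
Legal moves for Black: Bg7, Bf6, Be5, Bd4, Bxc3, Bc8, Bd7, Be6, Bf5+, Bg4, Bg2, Bf1, Kg4, Kf4, Kg3, Ke3, Kg2, Kf2.
Black has 18 legal moves and is not in check → neither.

neither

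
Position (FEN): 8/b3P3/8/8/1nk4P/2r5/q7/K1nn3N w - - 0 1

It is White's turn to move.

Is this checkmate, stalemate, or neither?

White to move; white king on a1.
In check: yes, from the black queen on a2.
King squares — b1: attacked by Qa2; a2: attacked by Nc1; b2: attacked by Nd1.
Legal moves for White: none.
In check with no legal moves → checkmate.

checkmate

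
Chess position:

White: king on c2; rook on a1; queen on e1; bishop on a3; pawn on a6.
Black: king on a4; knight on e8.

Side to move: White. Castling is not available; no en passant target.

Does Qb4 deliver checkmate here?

After Qb4: black king on a4; in check: yes, from the white queen on b4.
King squares — a3: attacked by Ra1; b3: attacked by Kc2; b4: attacked by Ba3; a5: attacked by Qb4; b5: attacked by Qb4.
Black has no legal moves → checkmate.

yes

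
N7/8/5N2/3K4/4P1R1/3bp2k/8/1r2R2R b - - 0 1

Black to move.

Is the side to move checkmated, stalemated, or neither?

Black to move; black king on h3.
In check: yes, from the white rook on h1.
King squares — g2: attacked by Rg4; h2: attacked by Rh1; g3: attacked by Rg4; g4: attacked by Nf6; h4: attacked by Rh1.
Legal moves for Black: none.
In check with no legal moves → checkmate.

checkmate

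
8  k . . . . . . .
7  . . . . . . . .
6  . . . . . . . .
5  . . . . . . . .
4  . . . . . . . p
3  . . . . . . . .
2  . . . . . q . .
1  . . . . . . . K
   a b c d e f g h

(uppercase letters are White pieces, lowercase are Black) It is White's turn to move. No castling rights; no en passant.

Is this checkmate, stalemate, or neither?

stalemate

White to move; white king on h1.
In check: no.
King squares — g1: attacked by Qf2; g2: attacked by Qf2; h2: attacked by Qf2.
Legal moves for White: none.
Not in check and no legal moves → stalemate.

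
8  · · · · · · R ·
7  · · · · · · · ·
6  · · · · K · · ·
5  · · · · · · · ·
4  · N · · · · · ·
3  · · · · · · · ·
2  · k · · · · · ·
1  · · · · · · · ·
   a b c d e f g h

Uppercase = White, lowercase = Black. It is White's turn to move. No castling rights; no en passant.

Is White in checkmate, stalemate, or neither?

neither

White to move; white king on e6.
In check: no.
Legal moves for White include: Rh8, Rf8, Re8, Rd8, Rc8, Rb8, Ra8, Rg7, Rg6, Rg5, Rg4, Rg3, Rg2+, Rg1, Kf7, Ke7, Kd7, Kf6, ... (list truncated; more exist).
White has legal moves and is not in check → neither.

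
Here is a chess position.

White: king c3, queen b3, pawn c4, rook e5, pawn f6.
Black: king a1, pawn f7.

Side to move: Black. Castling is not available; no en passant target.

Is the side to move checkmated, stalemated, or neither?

stalemate

Black to move; black king on a1.
In check: no.
King squares — b1: attacked by Qb3; a2: attacked by Qb3; b2: attacked by Qb3.
Legal moves for Black: none.
Not in check and no legal moves → stalemate.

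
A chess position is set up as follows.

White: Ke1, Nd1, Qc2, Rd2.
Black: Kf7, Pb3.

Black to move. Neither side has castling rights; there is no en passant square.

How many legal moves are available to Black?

Black to move; king on f7.
In check: no.
Legal moves: Kg8, Kf8, Ke8, Kg7, Ke7, Kf6, Ke6, bxc2, b2.
Count: 9.

9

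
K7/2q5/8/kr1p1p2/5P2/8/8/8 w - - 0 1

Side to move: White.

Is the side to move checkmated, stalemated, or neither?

White to move; white king on a8.
In check: no.
King squares — a7: attacked by Qc7; b7: attacked by Rb5; b8: attacked by Rb5.
Legal moves for White: none.
Not in check and no legal moves → stalemate.

stalemate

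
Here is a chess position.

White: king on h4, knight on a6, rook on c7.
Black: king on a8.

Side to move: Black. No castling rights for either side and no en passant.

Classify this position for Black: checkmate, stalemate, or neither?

Black to move; black king on a8.
In check: no.
King squares — a7: attacked by Rc7; b7: attacked by Rc7; b8: attacked by Na6.
Legal moves for Black: none.
Not in check and no legal moves → stalemate.

stalemate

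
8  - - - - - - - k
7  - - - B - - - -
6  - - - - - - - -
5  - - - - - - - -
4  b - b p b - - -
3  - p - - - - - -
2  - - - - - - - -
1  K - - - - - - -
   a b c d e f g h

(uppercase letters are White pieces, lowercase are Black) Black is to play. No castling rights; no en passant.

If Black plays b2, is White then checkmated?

After b2: white king on a1; in check: yes, from the black pawn on b2.
White has 1 legal reply: Kxb2.
In check but a legal move exists → not checkmate.

no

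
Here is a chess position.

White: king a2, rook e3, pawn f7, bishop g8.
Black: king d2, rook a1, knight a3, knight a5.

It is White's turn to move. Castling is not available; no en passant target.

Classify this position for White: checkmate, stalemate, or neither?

neither

White to move; white king on a2.
In check: yes, from the black rook on a1.
Legal moves for White: Kb2, Kxa1.
White is in check but has 2 legal moves → neither.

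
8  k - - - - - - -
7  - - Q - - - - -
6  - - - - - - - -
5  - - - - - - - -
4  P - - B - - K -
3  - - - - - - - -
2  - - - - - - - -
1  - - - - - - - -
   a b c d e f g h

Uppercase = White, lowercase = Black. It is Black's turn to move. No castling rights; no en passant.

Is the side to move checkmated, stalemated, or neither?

Black to move; black king on a8.
In check: no.
King squares — a7: attacked by Bd4; b7: attacked by Qc7; b8: attacked by Qc7.
Legal moves for Black: none.
Not in check and no legal moves → stalemate.

stalemate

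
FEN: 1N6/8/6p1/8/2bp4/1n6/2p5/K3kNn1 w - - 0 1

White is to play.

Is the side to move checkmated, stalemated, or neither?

White to move; white king on a1.
In check: yes, from the black knight on b3.
Legal moves for White: Kb2, Ka2.
White is in check but has 2 legal moves → neither.

neither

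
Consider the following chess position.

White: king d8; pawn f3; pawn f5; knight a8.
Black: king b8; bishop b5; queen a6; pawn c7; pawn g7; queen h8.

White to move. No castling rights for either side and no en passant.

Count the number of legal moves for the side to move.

1

White to move; king on d8.
In check: yes, from the black queen on h8.
Legal moves: Ke7.
Count: 1.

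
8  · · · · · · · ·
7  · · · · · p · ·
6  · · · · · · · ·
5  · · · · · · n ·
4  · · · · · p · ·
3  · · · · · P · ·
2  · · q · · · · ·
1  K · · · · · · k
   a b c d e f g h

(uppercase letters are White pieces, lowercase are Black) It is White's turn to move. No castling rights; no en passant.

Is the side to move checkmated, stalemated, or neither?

stalemate

White to move; white king on a1.
In check: no.
King squares — b1: attacked by Qc2; a2: attacked by Qc2; b2: attacked by Qc2.
Legal moves for White: none.
Not in check and no legal moves → stalemate.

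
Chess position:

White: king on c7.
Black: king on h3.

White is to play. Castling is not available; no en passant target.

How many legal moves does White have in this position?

8

White to move; king on c7.
In check: no.
Legal moves: Kd8, Kc8, Kb8, Kd7, Kb7, Kd6, Kc6, Kb6.
Count: 8.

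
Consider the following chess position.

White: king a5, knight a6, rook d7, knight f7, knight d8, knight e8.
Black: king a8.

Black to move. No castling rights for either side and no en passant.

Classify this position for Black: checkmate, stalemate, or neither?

Black to move; black king on a8.
In check: no.
King squares — a7: attacked by Rd7; b7: attacked by Rd7; b8: attacked by Na6.
Legal moves for Black: none.
Not in check and no legal moves → stalemate.

stalemate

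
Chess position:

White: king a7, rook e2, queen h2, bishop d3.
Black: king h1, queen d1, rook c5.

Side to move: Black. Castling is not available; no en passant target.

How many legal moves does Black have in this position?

Black to move; king on h1.
In check: yes, from the white queen on h2.
Legal moves: none.
Count: 0.

0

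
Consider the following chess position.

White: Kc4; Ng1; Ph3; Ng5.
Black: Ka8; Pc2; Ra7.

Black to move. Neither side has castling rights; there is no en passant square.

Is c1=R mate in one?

After c1=R: white king on c4; in check: yes, from the black rook on c1.
White has 6 legal replies: Kd5, Kb5, Kd4, Kb4, Kd3, Kb3.
In check but a legal move exists → not checkmate.

no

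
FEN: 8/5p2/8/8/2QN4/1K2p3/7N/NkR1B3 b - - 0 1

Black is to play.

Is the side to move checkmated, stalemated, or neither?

checkmate

Black to move; black king on b1.
In check: yes, from the white rook on c1.
King squares — a1: attacked by Rc1; c1: attacked by Qc4; a2: attacked by Kb3; b2: attacked by Kb3; c2: attacked by Na1.
Legal moves for Black: none.
In check with no legal moves → checkmate.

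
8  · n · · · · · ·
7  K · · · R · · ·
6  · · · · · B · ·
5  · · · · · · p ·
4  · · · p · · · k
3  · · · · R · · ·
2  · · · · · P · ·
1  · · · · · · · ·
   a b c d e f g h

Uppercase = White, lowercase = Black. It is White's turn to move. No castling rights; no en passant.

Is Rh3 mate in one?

no

After Rh3: black king on h4; in check: yes, from the white rook on h3.
Black has 2 legal replies: Kg4, Kxh3.
In check but a legal move exists → not checkmate.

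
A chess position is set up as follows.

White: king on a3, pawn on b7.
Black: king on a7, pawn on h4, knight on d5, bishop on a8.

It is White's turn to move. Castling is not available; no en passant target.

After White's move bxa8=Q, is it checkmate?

no

After bxa8=Q: black king on a7; in check: yes, from the white queen on a8.
Black has 2 legal replies: Kxa8, Kb6.
In check but a legal move exists → not checkmate.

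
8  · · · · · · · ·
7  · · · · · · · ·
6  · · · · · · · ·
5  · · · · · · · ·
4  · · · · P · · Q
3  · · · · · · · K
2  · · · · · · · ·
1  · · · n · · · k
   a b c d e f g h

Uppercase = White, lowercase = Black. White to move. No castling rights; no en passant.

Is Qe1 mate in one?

After Qe1: black king on h1; in check: yes, from the white queen on e1.
King squares — g1: attacked by Qe1; g2: attacked by Kh3; h2: attacked by Kh3.
Black has no legal moves → checkmate.

yes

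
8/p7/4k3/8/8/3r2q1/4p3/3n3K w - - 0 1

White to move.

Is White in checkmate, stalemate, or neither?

White to move; white king on h1.
In check: no.
King squares — g1: attacked by Qg3; g2: attacked by Qg3; h2: attacked by Qg3.
Legal moves for White: none.
Not in check and no legal moves → stalemate.

stalemate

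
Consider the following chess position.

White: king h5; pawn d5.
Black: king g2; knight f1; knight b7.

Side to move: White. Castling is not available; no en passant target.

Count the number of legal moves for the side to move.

White to move; king on h5.
In check: no.
Legal moves: Kh6, Kg6, Kg5, Kh4, Kg4, d6.
Count: 6.

6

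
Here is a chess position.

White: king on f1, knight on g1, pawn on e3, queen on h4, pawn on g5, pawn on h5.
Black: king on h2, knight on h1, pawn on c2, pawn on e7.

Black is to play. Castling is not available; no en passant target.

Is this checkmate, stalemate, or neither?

Black to move; black king on h2.
In check: yes, from the white queen on h4.
King squares — g1: attacked by Kf1; h1: own knight; g2: attacked by Kf1; g3: attacked by Qh4; h3: attacked by Ng1.
Legal moves for Black: none.
In check with no legal moves → checkmate.

checkmate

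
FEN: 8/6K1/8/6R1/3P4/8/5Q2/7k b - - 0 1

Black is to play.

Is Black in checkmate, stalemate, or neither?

Black to move; black king on h1.
In check: no.
King squares — g1: attacked by Qf2; g2: attacked by Qf2; h2: attacked by Qf2.
Legal moves for Black: none.
Not in check and no legal moves → stalemate.

stalemate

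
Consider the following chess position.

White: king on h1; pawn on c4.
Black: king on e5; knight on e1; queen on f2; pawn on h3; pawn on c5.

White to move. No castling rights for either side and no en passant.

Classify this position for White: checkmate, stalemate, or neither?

stalemate

White to move; white king on h1.
In check: no.
King squares — g1: attacked by Qf2; g2: attacked by Ne1; h2: attacked by Qf2.
Legal moves for White: none.
Not in check and no legal moves → stalemate.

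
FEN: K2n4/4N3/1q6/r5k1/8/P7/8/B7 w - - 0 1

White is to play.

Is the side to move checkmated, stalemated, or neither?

White to move; white king on a8.
In check: yes, from the black rook on a5.
King squares — a7: attacked by Ra5; b7: attacked by Qb6; b8: attacked by Qb6.
Legal moves for White: none.
In check with no legal moves → checkmate.

checkmate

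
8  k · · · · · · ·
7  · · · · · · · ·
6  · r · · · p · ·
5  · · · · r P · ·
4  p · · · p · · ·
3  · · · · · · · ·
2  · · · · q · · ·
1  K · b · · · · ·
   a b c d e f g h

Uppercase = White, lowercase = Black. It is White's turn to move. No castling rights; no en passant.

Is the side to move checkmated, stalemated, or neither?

White to move; white king on a1.
In check: no.
King squares — b1: attacked by Rb6; a2: attacked by Qe2; b2: attacked by Bc1.
Legal moves for White: none.
Not in check and no legal moves → stalemate.

stalemate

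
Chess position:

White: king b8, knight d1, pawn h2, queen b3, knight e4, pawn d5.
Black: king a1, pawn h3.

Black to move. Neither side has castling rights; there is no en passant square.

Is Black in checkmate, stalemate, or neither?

Black to move; black king on a1.
In check: no.
King squares — b1: attacked by Qb3; a2: attacked by Qb3; b2: attacked by Nd1.
Legal moves for Black: none.
Not in check and no legal moves → stalemate.

stalemate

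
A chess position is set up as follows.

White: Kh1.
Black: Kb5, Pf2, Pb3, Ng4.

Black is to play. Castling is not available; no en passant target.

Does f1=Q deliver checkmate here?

yes

After f1=Q: white king on h1; in check: yes, from the black queen on f1.
King squares — g1: attacked by Qf1; g2: attacked by Qf1; h2: attacked by Ng4.
White has no legal moves → checkmate.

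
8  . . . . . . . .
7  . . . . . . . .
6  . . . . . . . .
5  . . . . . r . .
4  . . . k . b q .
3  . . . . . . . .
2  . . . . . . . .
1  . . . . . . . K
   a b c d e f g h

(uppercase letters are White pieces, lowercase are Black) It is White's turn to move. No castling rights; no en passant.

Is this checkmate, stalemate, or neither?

White to move; white king on h1.
In check: no.
King squares — g1: attacked by Qg4; g2: attacked by Qg4; h2: attacked by Bf4.
Legal moves for White: none.
Not in check and no legal moves → stalemate.

stalemate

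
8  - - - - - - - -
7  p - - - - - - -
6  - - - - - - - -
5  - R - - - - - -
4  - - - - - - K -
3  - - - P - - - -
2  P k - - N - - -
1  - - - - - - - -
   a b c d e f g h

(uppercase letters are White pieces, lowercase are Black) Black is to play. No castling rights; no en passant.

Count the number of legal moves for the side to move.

4

Black to move; king on b2.
In check: yes, from the white rook on b5.
Legal moves: Ka3, Kc2, Kxa2, Ka1.
Count: 4.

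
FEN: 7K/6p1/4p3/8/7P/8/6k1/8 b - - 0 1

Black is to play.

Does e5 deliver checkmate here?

no

After e5: white king on h8; in check: no.
White is not in check, so this cannot be checkmate.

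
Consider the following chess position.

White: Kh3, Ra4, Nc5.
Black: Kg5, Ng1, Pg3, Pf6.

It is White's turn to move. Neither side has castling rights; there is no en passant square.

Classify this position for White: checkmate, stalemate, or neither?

neither

White to move; white king on h3.
In check: yes, from the black knight on g1.
King squares — g2: available; h2: attacked by Pg3; g3: available; g4: attacked by Kg5; h4: attacked by Kg5.
Legal moves for White: Kxg3, Kg2.
White is in check but has 2 legal moves → neither.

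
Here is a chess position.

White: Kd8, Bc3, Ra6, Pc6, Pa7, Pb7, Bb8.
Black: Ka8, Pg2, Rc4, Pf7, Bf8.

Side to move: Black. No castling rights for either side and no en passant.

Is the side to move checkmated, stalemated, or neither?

Black to move; black king on a8.
In check: yes, from the white pawn on b7.
King squares — a7: attacked by Ra6; b7: attacked by Pc6; b8: attacked by Pa7.
Legal moves for Black: none.
In check with no legal moves → checkmate.

checkmate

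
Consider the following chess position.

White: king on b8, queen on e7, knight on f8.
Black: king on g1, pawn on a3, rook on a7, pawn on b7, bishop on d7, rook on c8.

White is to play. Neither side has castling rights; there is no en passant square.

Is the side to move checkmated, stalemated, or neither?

White to move; white king on b8.
In check: yes, from the black rook on c8.
Legal moves for White: Kxa7.
White is in check but has 1 legal move → neither.

neither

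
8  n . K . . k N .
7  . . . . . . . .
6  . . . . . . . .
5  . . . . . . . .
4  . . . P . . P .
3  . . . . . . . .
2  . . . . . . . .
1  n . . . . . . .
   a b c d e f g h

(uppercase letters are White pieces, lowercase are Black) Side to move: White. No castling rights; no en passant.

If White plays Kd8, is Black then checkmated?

no

After Kd8: black king on f8; in check: no.
Black is not in check, so this cannot be checkmate.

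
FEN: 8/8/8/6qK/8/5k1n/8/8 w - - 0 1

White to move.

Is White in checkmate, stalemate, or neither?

checkmate

White to move; white king on h5.
In check: yes, from the black queen on g5.
King squares — g4: attacked by Kf3; h4: attacked by Qg5; g5: attacked by Nh3; g6: attacked by Qg5; h6: attacked by Qg5.
Legal moves for White: none.
In check with no legal moves → checkmate.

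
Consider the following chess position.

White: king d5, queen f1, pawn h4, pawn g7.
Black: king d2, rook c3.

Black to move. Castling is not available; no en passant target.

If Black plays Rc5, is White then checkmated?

no

After Rc5: white king on d5; in check: yes, from the black rook on c5.
White has 5 legal replies: Ke6, Kd6, Kxc5, Ke4, Kd4.
In check but a legal move exists → not checkmate.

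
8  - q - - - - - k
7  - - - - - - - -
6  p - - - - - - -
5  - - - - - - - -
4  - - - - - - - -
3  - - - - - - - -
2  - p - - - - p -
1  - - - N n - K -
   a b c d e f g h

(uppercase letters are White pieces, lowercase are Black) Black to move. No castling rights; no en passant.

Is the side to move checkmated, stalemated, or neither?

Black to move; black king on h8.
In check: no.
Legal moves for Black include: Kg8, Kh7, Kg7, Qg8, Qf8, Qe8, Qd8, Qc8, Qa8, Qc7, Qb7, Qa7+, Qd6, Qb6+, Qe5, Qb5, Qf4, Qb4, ... (list truncated; more exist).
Black has legal moves and is not in check → neither.

neither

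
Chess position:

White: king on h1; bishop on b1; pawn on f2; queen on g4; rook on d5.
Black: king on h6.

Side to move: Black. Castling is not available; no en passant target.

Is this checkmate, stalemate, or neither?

stalemate

Black to move; black king on h6.
In check: no.
King squares — g5: attacked by Qg4; h5: attacked by Qg4; g6: attacked by Bb1; g7: attacked by Qg4; h7: attacked by Bb1.
Legal moves for Black: none.
Not in check and no legal moves → stalemate.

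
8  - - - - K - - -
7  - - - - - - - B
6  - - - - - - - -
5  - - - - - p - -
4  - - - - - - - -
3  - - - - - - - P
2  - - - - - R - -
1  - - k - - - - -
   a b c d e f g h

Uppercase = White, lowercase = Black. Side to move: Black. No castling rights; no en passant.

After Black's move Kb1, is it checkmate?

After Kb1: white king on e8; in check: no.
White is not in check, so this cannot be checkmate.

no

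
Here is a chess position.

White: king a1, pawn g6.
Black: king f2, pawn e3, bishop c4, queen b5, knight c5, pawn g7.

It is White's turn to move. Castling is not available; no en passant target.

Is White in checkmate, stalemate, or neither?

White to move; white king on a1.
In check: no.
King squares — b1: attacked by Qb5; a2: attacked by Bc4; b2: attacked by Qb5.
Legal moves for White: none.
Not in check and no legal moves → stalemate.

stalemate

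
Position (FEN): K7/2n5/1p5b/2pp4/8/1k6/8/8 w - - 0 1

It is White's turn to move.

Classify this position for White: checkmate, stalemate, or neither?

neither

White to move; white king on a8.
In check: yes, from the black knight on c7.
Legal moves for White: Kb8, Kb7, Ka7.
White is in check but has 3 legal moves → neither.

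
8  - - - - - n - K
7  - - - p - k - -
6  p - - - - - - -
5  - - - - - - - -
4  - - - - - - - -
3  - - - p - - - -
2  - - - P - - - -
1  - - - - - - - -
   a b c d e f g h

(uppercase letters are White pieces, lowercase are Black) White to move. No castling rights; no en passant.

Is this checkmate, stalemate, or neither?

White to move; white king on h8.
In check: no.
King squares — g7: attacked by Kf7; h7: attacked by Nf8; g8: attacked by Kf7.
Legal moves for White: none.
Not in check and no legal moves → stalemate.

stalemate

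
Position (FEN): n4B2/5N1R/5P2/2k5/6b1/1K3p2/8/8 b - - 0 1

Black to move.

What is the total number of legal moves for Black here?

5

Black to move; king on c5.
In check: yes, from the white bishop on f8.
Legal moves: Kc6, Kb6, Kd5, Kb5, Kd4.
Count: 5.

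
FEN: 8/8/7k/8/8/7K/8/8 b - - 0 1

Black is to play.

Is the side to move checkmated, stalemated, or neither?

Black to move; black king on h6.
In check: no.
Legal moves for Black: Kh7, Kg7, Kg6, Kh5, Kg5.
Black has 5 legal moves and is not in check → neither.

neither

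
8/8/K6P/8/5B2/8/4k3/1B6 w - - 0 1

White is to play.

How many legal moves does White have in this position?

White to move; king on a6.
In check: no.
Legal moves: Kb7, Ka7, Kb6, Kb5, Ka5, Bb8, Bc7, Bd6, Bg5, Be5, Bg3, Be3, Bh2, Bd2, Bc1, Bh7, Bg6, Bf5, Be4, Bd3+, Bc2, Ba2, h7.
Count: 23.

23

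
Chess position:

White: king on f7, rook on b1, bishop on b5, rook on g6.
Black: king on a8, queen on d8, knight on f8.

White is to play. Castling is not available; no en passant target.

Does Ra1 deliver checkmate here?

After Ra1: black king on a8; in check: yes, from the white rook on a1.
Black has 3 legal replies: Kb8, Kb7, Qa5.
In check but a legal move exists → not checkmate.

no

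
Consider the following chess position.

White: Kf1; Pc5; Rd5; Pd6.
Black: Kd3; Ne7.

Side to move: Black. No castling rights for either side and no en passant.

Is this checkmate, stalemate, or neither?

neither

Black to move; black king on d3.
In check: yes, from the white rook on d5.
King squares — c2: available; d2: attacked by Rd5; e2: attacked by Kf1; c3: available; e3: available; c4: available; d4: attacked by Rd5; e4: available.
Legal moves for Black: Ke4, Kc4, Ke3, Kc3, Kc2, Nxd5.
Black is in check but has 6 legal moves → neither.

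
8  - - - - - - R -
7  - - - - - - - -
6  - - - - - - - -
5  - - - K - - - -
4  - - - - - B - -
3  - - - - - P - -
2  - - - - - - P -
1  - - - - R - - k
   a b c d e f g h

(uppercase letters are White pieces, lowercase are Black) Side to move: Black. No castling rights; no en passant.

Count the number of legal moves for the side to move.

Black to move; king on h1.
In check: yes, from the white rook on e1.
Legal moves: none.
Count: 0.

0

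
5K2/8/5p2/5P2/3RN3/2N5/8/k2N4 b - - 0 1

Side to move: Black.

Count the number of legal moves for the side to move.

Black to move; king on a1.
In check: no.
Legal moves: none.
Count: 0.

0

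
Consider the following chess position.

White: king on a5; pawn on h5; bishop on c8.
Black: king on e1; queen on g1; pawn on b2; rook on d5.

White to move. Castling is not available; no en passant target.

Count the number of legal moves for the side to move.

White to move; king on a5.
In check: yes, from the black rook on d5.
Legal moves: Ka6, Kb4, Ka4.
Count: 3.

3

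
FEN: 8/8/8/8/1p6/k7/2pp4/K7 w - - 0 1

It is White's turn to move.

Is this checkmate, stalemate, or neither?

White to move; white king on a1.
In check: no.
King squares — b1: attacked by Pc2; a2: attacked by Ka3; b2: attacked by Ka3.
Legal moves for White: none.
Not in check and no legal moves → stalemate.

stalemate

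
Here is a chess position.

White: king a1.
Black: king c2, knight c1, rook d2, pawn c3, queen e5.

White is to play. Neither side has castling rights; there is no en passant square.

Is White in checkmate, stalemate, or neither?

stalemate

White to move; white king on a1.
In check: no.
King squares — b1: attacked by Kc2; a2: attacked by Nc1; b2: attacked by Kc2.
Legal moves for White: none.
Not in check and no legal moves → stalemate.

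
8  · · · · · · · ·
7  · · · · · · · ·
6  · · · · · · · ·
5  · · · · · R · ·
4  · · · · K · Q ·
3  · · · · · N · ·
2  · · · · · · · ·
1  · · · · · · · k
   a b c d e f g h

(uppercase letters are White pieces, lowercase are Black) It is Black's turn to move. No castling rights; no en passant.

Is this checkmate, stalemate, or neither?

stalemate

Black to move; black king on h1.
In check: no.
King squares — g1: attacked by Nf3; g2: attacked by Qg4; h2: attacked by Nf3.
Legal moves for Black: none.
Not in check and no legal moves → stalemate.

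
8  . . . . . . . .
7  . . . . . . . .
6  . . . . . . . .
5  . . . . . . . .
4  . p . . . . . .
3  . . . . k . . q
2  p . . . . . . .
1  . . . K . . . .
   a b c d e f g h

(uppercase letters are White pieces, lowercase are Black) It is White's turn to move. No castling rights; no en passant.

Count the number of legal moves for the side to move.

White to move; king on d1.
In check: no.
Legal moves: Kc2, Ke1, Kc1.
Count: 3.

3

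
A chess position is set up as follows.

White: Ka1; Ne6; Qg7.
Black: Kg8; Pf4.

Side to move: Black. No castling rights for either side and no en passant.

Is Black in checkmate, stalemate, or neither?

Black to move; black king on g8.
In check: yes, from the white queen on g7.
King squares — f7: attacked by Qg7; g7: attacked by Ne6; h7: attacked by Qg7; f8: attacked by Ne6; h8: attacked by Qg7.
Legal moves for Black: none.
In check with no legal moves → checkmate.

checkmate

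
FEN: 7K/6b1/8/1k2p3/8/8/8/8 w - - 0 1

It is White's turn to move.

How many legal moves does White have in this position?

White to move; king on h8.
In check: yes, from the black bishop on g7.
Legal moves: Kg8, Kh7, Kxg7.
Count: 3.

3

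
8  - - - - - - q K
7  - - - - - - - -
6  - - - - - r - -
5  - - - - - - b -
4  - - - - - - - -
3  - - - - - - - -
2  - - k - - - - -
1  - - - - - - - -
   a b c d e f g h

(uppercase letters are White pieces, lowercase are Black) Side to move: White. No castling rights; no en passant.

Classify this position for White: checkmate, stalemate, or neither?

White to move; white king on h8.
In check: yes, from the black queen on g8.
Legal moves for White: Kxg8.
White is in check but has 1 legal move → neither.

neither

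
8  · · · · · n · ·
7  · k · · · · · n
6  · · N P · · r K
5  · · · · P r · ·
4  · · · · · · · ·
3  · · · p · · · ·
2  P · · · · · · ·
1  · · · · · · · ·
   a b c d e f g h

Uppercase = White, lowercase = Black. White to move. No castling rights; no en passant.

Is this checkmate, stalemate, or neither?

White to move; white king on h6.
In check: yes, from the black rook on g6.
King squares — g5: attacked by Rf5; h5: attacked by Rf5; g6: attacked by Nf8; g7: attacked by Rg6; h7: attacked by Nf8.
Legal moves for White: none.
In check with no legal moves → checkmate.

checkmate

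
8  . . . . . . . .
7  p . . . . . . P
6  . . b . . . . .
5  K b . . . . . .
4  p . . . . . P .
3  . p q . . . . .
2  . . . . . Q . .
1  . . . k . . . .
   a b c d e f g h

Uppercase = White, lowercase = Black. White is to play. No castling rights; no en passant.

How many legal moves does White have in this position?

0

White to move; king on a5.
In check: yes, from the black queen on c3.
Legal moves: none.
Count: 0.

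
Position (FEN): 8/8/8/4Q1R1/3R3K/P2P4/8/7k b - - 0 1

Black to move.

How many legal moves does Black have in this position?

Black to move; king on h1.
In check: no.
Legal moves: none.
Count: 0.

0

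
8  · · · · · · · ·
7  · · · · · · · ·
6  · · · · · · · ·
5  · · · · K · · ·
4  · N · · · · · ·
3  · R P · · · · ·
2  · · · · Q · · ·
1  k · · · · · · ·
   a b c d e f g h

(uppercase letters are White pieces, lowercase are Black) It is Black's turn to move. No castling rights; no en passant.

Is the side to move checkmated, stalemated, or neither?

Black to move; black king on a1.
In check: no.
King squares — b1: attacked by Rb3; a2: attacked by Qe2; b2: attacked by Qe2.
Legal moves for Black: none.
Not in check and no legal moves → stalemate.

stalemate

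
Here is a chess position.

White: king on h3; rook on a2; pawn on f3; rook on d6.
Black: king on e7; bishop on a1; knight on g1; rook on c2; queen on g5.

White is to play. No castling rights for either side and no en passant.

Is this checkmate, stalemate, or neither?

checkmate

White to move; white king on h3.
In check: yes, from the black knight on g1.
King squares — g2: attacked by Rc2; h2: attacked by Rc2; g3: attacked by Qg5; g4: attacked by Qg5; h4: attacked by Qg5.
Legal moves for White: none.
In check with no legal moves → checkmate.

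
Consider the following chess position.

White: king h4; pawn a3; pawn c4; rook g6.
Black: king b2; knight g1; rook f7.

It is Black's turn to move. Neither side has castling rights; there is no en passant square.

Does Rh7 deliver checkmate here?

After Rh7: white king on h4; in check: yes, from the black rook on h7.
White has 4 legal replies: Kg5, Kg4, Kg3, Rh6.
In check but a legal move exists → not checkmate.

no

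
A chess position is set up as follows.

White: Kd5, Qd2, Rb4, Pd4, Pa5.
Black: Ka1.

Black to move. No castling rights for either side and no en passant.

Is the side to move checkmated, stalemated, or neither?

stalemate

Black to move; black king on a1.
In check: no.
King squares — b1: attacked by Rb4; a2: attacked by Qd2; b2: attacked by Qd2.
Legal moves for Black: none.
Not in check and no legal moves → stalemate.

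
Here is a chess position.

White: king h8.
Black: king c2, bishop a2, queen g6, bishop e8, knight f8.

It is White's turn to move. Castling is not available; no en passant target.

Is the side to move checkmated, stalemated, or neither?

stalemate

White to move; white king on h8.
In check: no.
King squares — g7: attacked by Qg6; h7: attacked by Qg6; g8: attacked by Ba2.
Legal moves for White: none.
Not in check and no legal moves → stalemate.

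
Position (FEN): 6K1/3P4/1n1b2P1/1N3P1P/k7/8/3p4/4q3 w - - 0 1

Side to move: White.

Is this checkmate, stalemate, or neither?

White to move; white king on g8.
In check: no.
Legal moves for White: Kh8, Kh7, Kg7, Kf7, Nc7, Na7, Nxd6, Nd4, Nc3+, Na3, d8=Q, d8=R, d8=B, d8=N, g7, h6, f6.
White has 17 legal moves and is not in check → neither.

neither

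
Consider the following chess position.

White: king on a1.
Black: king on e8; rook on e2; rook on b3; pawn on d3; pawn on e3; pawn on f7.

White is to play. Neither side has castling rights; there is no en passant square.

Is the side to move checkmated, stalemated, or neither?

stalemate

White to move; white king on a1.
In check: no.
King squares — b1: attacked by Rb3; a2: attacked by Re2; b2: attacked by Re2.
Legal moves for White: none.
Not in check and no legal moves → stalemate.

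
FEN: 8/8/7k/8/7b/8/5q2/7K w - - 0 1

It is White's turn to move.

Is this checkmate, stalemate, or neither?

stalemate

White to move; white king on h1.
In check: no.
King squares — g1: attacked by Qf2; g2: attacked by Qf2; h2: attacked by Qf2.
Legal moves for White: none.
Not in check and no legal moves → stalemate.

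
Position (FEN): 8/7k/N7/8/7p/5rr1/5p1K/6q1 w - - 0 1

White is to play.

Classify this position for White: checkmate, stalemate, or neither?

checkmate

White to move; white king on h2.
In check: yes, from the black queen on g1.
King squares — g1: attacked by Pf2; h1: attacked by Qg1; g2: attacked by Qg1; g3: attacked by Qg1; h3: attacked by Rg3.
Legal moves for White: none.
In check with no legal moves → checkmate.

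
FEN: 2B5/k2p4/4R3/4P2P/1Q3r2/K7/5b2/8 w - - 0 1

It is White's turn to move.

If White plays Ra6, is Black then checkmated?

After Ra6: black king on a7; in check: yes, from the white rook on a6.
King squares — a6: attacked by Bc8; b6: attacked by Qb4; b7: attacked by Qb4; a8: attacked by Ra6; b8: attacked by Qb4.
Black has no legal moves → checkmate.

yes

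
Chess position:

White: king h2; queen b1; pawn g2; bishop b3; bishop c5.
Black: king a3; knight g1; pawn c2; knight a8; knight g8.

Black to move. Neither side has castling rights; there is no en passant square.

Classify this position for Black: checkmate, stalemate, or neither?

checkmate

Black to move; black king on a3.
In check: yes, from the white bishop on c5.
King squares — a2: attacked by Qb1; b2: attacked by Qb1; b3: attacked by Qb1; a4: attacked by Bb3; b4: attacked by Bc5.
Legal moves for Black: none.
In check with no legal moves → checkmate.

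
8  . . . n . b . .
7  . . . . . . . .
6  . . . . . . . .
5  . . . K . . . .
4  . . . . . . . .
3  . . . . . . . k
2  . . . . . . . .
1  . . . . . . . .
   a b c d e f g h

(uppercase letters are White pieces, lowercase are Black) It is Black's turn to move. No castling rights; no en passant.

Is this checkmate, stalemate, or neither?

neither

Black to move; black king on h3.
In check: no.
Legal moves for Black: Bg7, Be7, Bh6, Bd6, Bc5, Bb4, Ba3, Nf7, Nb7, Ne6, Nc6, Kh4, Kg4, Kg3, Kh2, Kg2.
Black has 16 legal moves and is not in check → neither.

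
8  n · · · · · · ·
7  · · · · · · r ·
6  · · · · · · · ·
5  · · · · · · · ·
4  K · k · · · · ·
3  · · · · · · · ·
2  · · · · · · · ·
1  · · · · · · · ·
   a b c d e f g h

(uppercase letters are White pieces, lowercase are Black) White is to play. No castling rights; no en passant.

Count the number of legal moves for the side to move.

White to move; king on a4.
In check: no.
Legal moves: Ka5, Ka3.
Count: 2.

2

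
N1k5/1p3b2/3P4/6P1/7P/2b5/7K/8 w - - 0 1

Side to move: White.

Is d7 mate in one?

After d7: black king on c8; in check: yes, from the white pawn on d7.
Black has 3 legal replies: Kd8, Kb8, Kxd7.
In check but a legal move exists → not checkmate.

no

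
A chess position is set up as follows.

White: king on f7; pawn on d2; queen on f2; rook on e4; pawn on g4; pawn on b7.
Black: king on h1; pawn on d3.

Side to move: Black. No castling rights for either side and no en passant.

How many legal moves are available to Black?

0

Black to move; king on h1.
In check: no.
Legal moves: none.
Count: 0.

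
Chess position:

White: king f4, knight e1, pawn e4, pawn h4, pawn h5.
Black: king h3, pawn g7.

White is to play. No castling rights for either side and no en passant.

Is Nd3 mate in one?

After Nd3: black king on h3; in check: no.
Black is not in check, so this cannot be checkmate.

no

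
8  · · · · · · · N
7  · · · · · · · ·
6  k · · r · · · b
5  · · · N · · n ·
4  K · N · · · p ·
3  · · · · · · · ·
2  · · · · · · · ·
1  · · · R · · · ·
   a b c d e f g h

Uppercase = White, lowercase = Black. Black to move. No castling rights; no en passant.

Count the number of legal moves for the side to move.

19

Black to move; king on a6.
In check: no.
Legal moves: Bf8, Bg7, Rd8, Rd7, Rg6, Rf6, Re6, Rc6, Rb6, Rxd5, Kb7, Ka7, Nh7, Nf7, Ne6, Ne4, Nh3, Nf3, g3.
Count: 19.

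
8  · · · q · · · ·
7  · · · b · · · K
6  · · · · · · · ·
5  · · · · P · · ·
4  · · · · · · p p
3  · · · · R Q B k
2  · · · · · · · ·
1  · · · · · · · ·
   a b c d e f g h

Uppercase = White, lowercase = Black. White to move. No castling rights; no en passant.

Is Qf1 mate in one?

After Qf1: black king on h3; in check: yes, from the white queen on f1.
King squares — g2: attacked by Qf1; h2: attacked by Bg3; g3: attacked by Re3; g4: own pawn; h4: own pawn.
Black has no legal moves → checkmate.

yes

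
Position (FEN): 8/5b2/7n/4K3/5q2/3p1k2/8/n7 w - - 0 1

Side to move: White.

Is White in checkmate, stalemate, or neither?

White to move; white king on e5.
In check: yes, from the black queen on f4.
King squares — d4: attacked by Qf4; e4: attacked by Kf3; f4: attacked by Kf3; d5: attacked by Bf7; f5: attacked by Qf4; d6: attacked by Qf4; e6: attacked by Bf7; f6: attacked by Qf4.
Legal moves for White: none.
In check with no legal moves → checkmate.

checkmate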